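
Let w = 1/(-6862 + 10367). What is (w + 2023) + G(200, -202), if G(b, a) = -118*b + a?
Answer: -76335394/3505 ≈ -21779.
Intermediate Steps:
G(b, a) = a - 118*b
w = 1/3505 ≈ 0.00028531
(w + 2023) + G(200, -202) = (1/3505 + 2023) + (-202 - 118*200) = 7090616/3505 + (-202 - 23600) = 7090616/3505 - 23802 = -76335394/3505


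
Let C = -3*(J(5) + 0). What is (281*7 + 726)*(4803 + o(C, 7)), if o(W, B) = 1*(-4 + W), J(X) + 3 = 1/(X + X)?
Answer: 129471361/10 ≈ 1.2947e+7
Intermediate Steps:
J(X) = -3 + 1/(2*X) (J(X) = -3 + 1/(X + X) = -3 + 1/(2*X))
C = 87/10 (C = -3*((-3 + (½)/5) + 0) = -3*((-3 + (½)*(⅕)) + 0) = -3*((-3 + ⅒) + 0) = -3*(-29/10 + 0) = -3*(-29/10) = 87/10 ≈ 8.7000)
o(W, B) = -4 + W
(281*7 + 726)*(4803 + o(C, 7)) = (281*7 + 726)*(4803 + (-4 + 87/10)) = (1967 + 726)*(4803 + 47/10) = 2693*(48077/10) = 129471361/10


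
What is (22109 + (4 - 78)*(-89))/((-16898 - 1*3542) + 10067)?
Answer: -28695/10373 ≈ -2.7663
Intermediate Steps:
(22109 + (4 - 78)*(-89))/((-16898 - 1*3542) + 10067) = (22109 - 74*(-89))/((-16898 - 3542) + 10067) = (22109 + 6586)/(-20440 + 10067) = 28695/(-10373) = 28695*(-1/10373) = -28695/10373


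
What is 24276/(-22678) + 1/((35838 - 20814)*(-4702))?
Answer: -50438994139/47118779616 ≈ -1.0705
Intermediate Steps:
24276/(-22678) + 1/((35838 - 20814)*(-4702)) = 24276*(-1/22678) - 1/4702/15024 = -714/667 + (1/15024)*(-1/4702) = -714/667 - 1/70642848 = -50438994139/47118779616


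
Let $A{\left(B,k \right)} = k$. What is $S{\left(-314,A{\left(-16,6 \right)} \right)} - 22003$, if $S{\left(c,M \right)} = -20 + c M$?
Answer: $-23907$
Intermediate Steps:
$S{\left(c,M \right)} = -20 + M c$
$S{\left(-314,A{\left(-16,6 \right)} \right)} - 22003 = \left(-20 + 6 \left(-314\right)\right) - 22003 = \left(-20 - 1884\right) - 22003 = -1904 - 22003 = -23907$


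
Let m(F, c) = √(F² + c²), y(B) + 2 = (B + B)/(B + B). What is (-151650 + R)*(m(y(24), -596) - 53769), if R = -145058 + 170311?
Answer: 6796240293 - 126397*√355217 ≈ 6.7209e+9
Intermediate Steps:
y(B) = -1 (y(B) = -2 + (B + B)/(B + B) = -2 + (2*B)/((2*B)) = -2 + (2*B)*(1/(2*B)) = -2 + 1 = -1)
R = 25253
(-151650 + R)*(m(y(24), -596) - 53769) = (-151650 + 25253)*(√((-1)² + (-596)²) - 53769) = -126397*(√(1 + 355216) - 53769) = -126397*(√355217 - 53769) = -126397*(-53769 + √355217) = 6796240293 - 126397*√355217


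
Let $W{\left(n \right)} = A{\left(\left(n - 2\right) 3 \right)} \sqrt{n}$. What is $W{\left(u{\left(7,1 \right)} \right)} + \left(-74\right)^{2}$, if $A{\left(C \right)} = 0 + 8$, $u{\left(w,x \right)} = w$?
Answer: $5476 + 8 \sqrt{7} \approx 5497.2$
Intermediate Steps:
$A{\left(C \right)} = 8$
$W{\left(n \right)} = 8 \sqrt{n}$
$W{\left(u{\left(7,1 \right)} \right)} + \left(-74\right)^{2} = 8 \sqrt{7} + \left(-74\right)^{2} = 8 \sqrt{7} + 5476 = 5476 + 8 \sqrt{7}$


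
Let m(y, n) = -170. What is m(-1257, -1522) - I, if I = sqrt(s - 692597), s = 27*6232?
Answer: -170 - I*sqrt(524333) ≈ -170.0 - 724.11*I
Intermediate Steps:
s = 168264
I = I*sqrt(524333) (I = sqrt(168264 - 692597) = sqrt(-524333) = I*sqrt(524333) ≈ 724.11*I)
m(-1257, -1522) - I = -170 - I*sqrt(524333)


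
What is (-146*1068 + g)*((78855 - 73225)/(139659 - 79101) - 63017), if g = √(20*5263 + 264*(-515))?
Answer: 99174830121728/10093 - 19080889280*I*√307/30279 ≈ 9.8261e+9 - 1.1041e+7*I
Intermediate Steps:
g = 10*I*√307 (g = √(105260 - 135960) = √(-30700) = 10*I*√307 ≈ 175.21*I)
(-146*1068 + g)*((78855 - 73225)/(139659 - 79101) - 63017) = (-146*1068 + 10*I*√307)*((78855 - 73225)/(139659 - 79101) - 63017) = (-155928 + 10*I*√307)*(5630/60558 - 63017) = (-155928 + 10*I*√307)*(5630*(1/60558) - 63017) = (-155928 + 10*I*√307)*(2815/30279 - 63017) = (-155928 + 10*I*√307)*(-1908088928/30279) = 99174830121728/10093 - 19080889280*I*√307/30279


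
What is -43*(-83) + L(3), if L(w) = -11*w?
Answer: 3536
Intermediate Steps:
-43*(-83) + L(3) = -43*(-83) - 11*3 = 3569 - 33 = 3536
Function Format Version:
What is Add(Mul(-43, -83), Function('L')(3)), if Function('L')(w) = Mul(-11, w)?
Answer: 3536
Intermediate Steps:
Add(Mul(-43, -83), Function('L')(3)) = Add(Mul(-43, -83), Mul(-11, 3)) = Add(3569, -33) = 3536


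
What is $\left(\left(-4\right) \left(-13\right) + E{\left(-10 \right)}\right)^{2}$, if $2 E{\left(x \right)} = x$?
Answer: $2209$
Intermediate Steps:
$E{\left(x \right)} = \frac{x}{2}$
$\left(\left(-4\right) \left(-13\right) + E{\left(-10 \right)}\right)^{2} = \left(\left(-4\right) \left(-13\right) + \frac{1}{2} \left(-10\right)\right)^{2} = \left(52 - 5\right)^{2} = 47^{2} = 2209$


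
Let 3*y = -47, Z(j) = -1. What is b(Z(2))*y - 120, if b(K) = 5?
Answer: -595/3 ≈ -198.33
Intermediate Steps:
y = -47/3 (y = (⅓)*(-47) = -47/3 ≈ -15.667)
b(Z(2))*y - 120 = 5*(-47/3) - 120 = -235/3 - 120 = -595/3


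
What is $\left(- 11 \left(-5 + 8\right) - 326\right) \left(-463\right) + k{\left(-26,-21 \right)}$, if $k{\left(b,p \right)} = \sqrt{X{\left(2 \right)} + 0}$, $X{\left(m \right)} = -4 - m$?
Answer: $166217 + i \sqrt{6} \approx 1.6622 \cdot 10^{5} + 2.4495 i$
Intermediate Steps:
$k{\left(b,p \right)} = i \sqrt{6}$ ($k{\left(b,p \right)} = \sqrt{\left(-4 - 2\right) + 0} = \sqrt{-6 + 0} = \sqrt{-6} = i \sqrt{6}$)
$\left(- 11 \left(-5 + 8\right) - 326\right) \left(-463\right) + k{\left(-26,-21 \right)} = \left(- 11 \left(-5 + 8\right) - 326\right) \left(-463\right) + i \sqrt{6} = \left(\left(-11\right) 3 - 326\right) \left(-463\right) + i \sqrt{6} = \left(-33 - 326\right) \left(-463\right) + i \sqrt{6} = \left(-359\right) \left(-463\right) + i \sqrt{6} = 166217 + i \sqrt{6}$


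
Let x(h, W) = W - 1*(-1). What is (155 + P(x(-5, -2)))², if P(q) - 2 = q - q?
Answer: 24649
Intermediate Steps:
x(h, W) = 1 + W (x(h, W) = W + 1 = 1 + W)
P(q) = 2 (P(q) = 2 + (q - q) = 2 + 0 = 2)
(155 + P(x(-5, -2)))² = (155 + 2)² = 157² = 24649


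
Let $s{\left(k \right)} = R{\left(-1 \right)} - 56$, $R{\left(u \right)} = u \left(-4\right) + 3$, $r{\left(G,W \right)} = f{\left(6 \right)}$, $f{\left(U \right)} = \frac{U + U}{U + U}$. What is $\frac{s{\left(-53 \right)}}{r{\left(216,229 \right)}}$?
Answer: $-49$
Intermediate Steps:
$f{\left(U \right)} = 1$ ($f{\left(U \right)} = \frac{2 U}{2 U} = 2 U \frac{1}{2 U} = 1$)
$r{\left(G,W \right)} = 1$
$R{\left(u \right)} = 3 - 4 u$ ($R{\left(u \right)} = - 4 u + 3 = 3 - 4 u$)
$s{\left(k \right)} = -49$ ($s{\left(k \right)} = \left(3 - -4\right) - 56 = \left(3 + 4\right) - 56 = 7 - 56 = -49$)
$\frac{s{\left(-53 \right)}}{r{\left(216,229 \right)}} = - \frac{49}{1} = \left(-49\right) 1 = -49$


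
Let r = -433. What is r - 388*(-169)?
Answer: 65139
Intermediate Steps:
r - 388*(-169) = -433 - 388*(-169) = -433 + 65572 = 65139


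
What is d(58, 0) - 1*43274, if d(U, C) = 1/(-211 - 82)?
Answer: -12679283/293 ≈ -43274.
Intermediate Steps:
d(U, C) = -1/293 (d(U, C) = 1/(-293) = -1/293)
d(58, 0) - 1*43274 = -1/293 - 1*43274 = -1/293 - 43274 = -12679283/293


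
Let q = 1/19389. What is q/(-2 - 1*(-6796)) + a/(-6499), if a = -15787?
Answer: 2079603614041/856105900134 ≈ 2.4291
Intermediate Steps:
q = 1/19389 ≈ 5.1576e-5
q/(-2 - 1*(-6796)) + a/(-6499) = 1/(19389*(-2 - 1*(-6796))) - 15787/(-6499) = 1/(19389*(-2 + 6796)) - 15787*(-1/6499) = (1/19389)/6794 + 15787/6499 = (1/19389)*(1/6794) + 15787/6499 = 1/131728866 + 15787/6499 = 2079603614041/856105900134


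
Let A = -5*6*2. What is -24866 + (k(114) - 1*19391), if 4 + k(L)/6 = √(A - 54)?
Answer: -44281 + 6*I*√114 ≈ -44281.0 + 64.063*I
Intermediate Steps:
A = -60 (A = -30*2 = -60)
k(L) = -24 + 6*I*√114 (k(L) = -24 + 6*√(-60 - 54) = -24 + 6*√(-114) = -24 + 6*(I*√114) = -24 + 6*I*√114)
-24866 + (k(114) - 1*19391) = -24866 + ((-24 + 6*I*√114) - 1*19391) = -24866 + ((-24 + 6*I*√114) - 19391) = -24866 + (-19415 + 6*I*√114) = -44281 + 6*I*√114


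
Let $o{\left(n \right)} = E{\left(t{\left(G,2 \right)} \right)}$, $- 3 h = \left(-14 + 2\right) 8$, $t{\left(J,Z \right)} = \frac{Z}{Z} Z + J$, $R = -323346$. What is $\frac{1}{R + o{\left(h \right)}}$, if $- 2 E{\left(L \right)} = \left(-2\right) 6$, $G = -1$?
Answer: $- \frac{1}{323340} \approx -3.0927 \cdot 10^{-6}$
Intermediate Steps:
$t{\left(J,Z \right)} = J + Z$ ($t{\left(J,Z \right)} = 1 Z + J = Z + J = J + Z$)
$E{\left(L \right)} = 6$ ($E{\left(L \right)} = - \frac{\left(-2\right) 6}{2} = \left(- \frac{1}{2}\right) \left(-12\right) = 6$)
$h = 32$ ($h = - \frac{\left(-14 + 2\right) 8}{3} = - \frac{\left(-12\right) 8}{3} = \left(- \frac{1}{3}\right) \left(-96\right) = 32$)
$o{\left(n \right)} = 6$
$\frac{1}{R + o{\left(h \right)}} = \frac{1}{-323346 + 6} = \frac{1}{-323340} = - \frac{1}{323340}$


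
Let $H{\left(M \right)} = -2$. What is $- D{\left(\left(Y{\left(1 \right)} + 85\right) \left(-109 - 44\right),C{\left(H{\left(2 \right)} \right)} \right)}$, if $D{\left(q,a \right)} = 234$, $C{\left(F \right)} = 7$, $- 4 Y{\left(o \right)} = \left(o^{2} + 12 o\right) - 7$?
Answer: $-234$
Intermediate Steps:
$Y{\left(o \right)} = \frac{7}{4} - 3 o - \frac{o^{2}}{4}$ ($Y{\left(o \right)} = - \frac{\left(o^{2} + 12 o\right) - 7}{4} = - \frac{-7 + o^{2} + 12 o}{4} = \frac{7}{4} - 3 o - \frac{o^{2}}{4}$)
$- D{\left(\left(Y{\left(1 \right)} + 85\right) \left(-109 - 44\right),C{\left(H{\left(2 \right)} \right)} \right)} = \left(-1\right) 234 = -234$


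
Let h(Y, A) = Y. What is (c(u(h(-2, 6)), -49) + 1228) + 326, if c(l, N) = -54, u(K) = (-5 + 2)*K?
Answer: 1500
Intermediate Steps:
u(K) = -3*K
(c(u(h(-2, 6)), -49) + 1228) + 326 = (-54 + 1228) + 326 = 1174 + 326 = 1500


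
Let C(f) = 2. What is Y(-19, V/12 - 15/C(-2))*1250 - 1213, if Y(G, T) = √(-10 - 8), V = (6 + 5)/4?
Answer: -1213 + 3750*I*√2 ≈ -1213.0 + 5303.3*I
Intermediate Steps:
V = 11/4 (V = 11*(¼) = 11/4 ≈ 2.7500)
Y(G, T) = 3*I*√2 (Y(G, T) = √(-18) = 3*I*√2)
Y(-19, V/12 - 15/C(-2))*1250 - 1213 = (3*I*√2)*1250 - 1213 = 3750*I*√2 - 1213 = -1213 + 3750*I*√2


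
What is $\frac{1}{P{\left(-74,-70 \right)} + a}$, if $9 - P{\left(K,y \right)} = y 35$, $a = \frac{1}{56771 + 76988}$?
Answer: $\frac{133759}{328913382} \approx 0.00040667$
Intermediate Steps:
$a = \frac{1}{133759} \approx 7.4761 \cdot 10^{-6}$
$P{\left(K,y \right)} = 9 - 35 y$ ($P{\left(K,y \right)} = 9 - y 35 = 9 - 35 y$)
$\frac{1}{P{\left(-74,-70 \right)} + a} = \frac{1}{\left(9 - -2450\right) + \frac{1}{133759}} = \frac{1}{\left(9 + 2450\right) + \frac{1}{133759}} = \frac{1}{2459 + \frac{1}{133759}} = \frac{1}{\frac{328913382}{133759}} = \frac{133759}{328913382}$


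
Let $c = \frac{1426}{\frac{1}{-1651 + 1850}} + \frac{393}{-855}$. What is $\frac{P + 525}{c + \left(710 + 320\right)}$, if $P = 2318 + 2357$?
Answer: $\frac{1482000}{81169009} \approx 0.018258$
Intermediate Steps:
$P = 4675$
$c = \frac{80875459}{285}$ ($c = \frac{1426}{\frac{1}{199}} + 393 \left(- \frac{1}{855}\right) = 1426 \frac{1}{\frac{1}{199}} - \frac{131}{285} = 1426 \cdot 199 - \frac{131}{285} = 283774 - \frac{131}{285} = \frac{80875459}{285} \approx 2.8377 \cdot 10^{5}$)
$\frac{P + 525}{c + \left(710 + 320\right)} = \frac{4675 + 525}{\frac{80875459}{285} + \left(710 + 320\right)} = \frac{5200}{\frac{80875459}{285} + 1030} = \frac{5200}{\frac{81169009}{285}} = 5200 \cdot \frac{285}{81169009} = \frac{1482000}{81169009}$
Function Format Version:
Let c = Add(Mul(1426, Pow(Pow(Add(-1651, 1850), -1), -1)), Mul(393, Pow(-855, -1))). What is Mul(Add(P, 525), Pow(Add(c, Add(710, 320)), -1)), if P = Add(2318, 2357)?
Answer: Rational(1482000, 81169009) ≈ 0.018258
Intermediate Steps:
P = 4675
c = Rational(80875459, 285) (c = Add(Mul(1426, Pow(Pow(199, -1), -1)), Mul(393, Rational(-1, 855))) = Add(Mul(1426, Pow(Rational(1, 199), -1)), Rational(-131, 285)) = Add(Mul(1426, 199), Rational(-131, 285)) = Add(283774, Rational(-131, 285)) = Rational(80875459, 285) ≈ 2.8377e+5)
Mul(Add(P, 525), Pow(Add(c, Add(710, 320)), -1)) = Mul(Add(4675, 525), Pow(Add(Rational(80875459, 285), Add(710, 320)), -1)) = Mul(5200, Pow(Add(Rational(80875459, 285), 1030), -1)) = Mul(5200, Pow(Rational(81169009, 285), -1)) = Mul(5200, Rational(285, 81169009)) = Rational(1482000, 81169009)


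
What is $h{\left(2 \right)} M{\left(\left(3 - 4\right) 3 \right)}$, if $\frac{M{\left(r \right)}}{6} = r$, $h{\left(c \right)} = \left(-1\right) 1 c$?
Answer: $36$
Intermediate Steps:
$h{\left(c \right)} = - c$
$M{\left(r \right)} = 6 r$
$h{\left(2 \right)} M{\left(\left(3 - 4\right) 3 \right)} = \left(-1\right) 2 \cdot 6 \left(3 - 4\right) 3 = - 2 \cdot 6 \left(\left(-1\right) 3\right) = - 2 \cdot 6 \left(-3\right) = \left(-2\right) \left(-18\right) = 36$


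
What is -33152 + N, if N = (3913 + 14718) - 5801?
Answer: -20322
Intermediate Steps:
N = 12830 (N = 18631 - 5801 = 12830)
-33152 + N = -33152 + 12830 = -20322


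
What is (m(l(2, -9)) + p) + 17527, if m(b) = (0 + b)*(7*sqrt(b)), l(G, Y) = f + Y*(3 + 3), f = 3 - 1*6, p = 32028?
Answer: 49555 - 399*I*sqrt(57) ≈ 49555.0 - 3012.4*I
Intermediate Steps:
f = -3 (f = 3 - 6 = -3)
l(G, Y) = -3 + 6*Y (l(G, Y) = -3 + Y*(3 + 3) = -3 + Y*6 = -3 + 6*Y)
m(b) = 7*b**(3/2) (m(b) = b*(7*sqrt(b)) = 7*b**(3/2))
(m(l(2, -9)) + p) + 17527 = (7*(-3 + 6*(-9))**(3/2) + 32028) + 17527 = (7*(-3 - 54)**(3/2) + 32028) + 17527 = (7*(-57)**(3/2) + 32028) + 17527 = (7*(-57*I*sqrt(57)) + 32028) + 17527 = (-399*I*sqrt(57) + 32028) + 17527 = (32028 - 399*I*sqrt(57)) + 17527 = 49555 - 399*I*sqrt(57)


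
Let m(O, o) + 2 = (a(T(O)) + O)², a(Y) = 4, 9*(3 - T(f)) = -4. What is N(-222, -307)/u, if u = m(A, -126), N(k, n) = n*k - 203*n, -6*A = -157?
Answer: 4697100/32689 ≈ 143.69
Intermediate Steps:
A = 157/6 (A = -⅙*(-157) = 157/6 ≈ 26.167)
T(f) = 31/9 (T(f) = 3 - ⅑*(-4) = 3 + 4/9 = 31/9)
N(k, n) = -203*n + k*n (N(k, n) = k*n - 203*n = -203*n + k*n)
m(O, o) = -2 + (4 + O)²
u = 32689/36 (u = -2 + (4 + 157/6)² = -2 + (181/6)² = -2 + 32761/36 = 32689/36 ≈ 908.03)
N(-222, -307)/u = (-307*(-203 - 222))/(32689/36) = -307*(-425)*(36/32689) = 130475*(36/32689) = 4697100/32689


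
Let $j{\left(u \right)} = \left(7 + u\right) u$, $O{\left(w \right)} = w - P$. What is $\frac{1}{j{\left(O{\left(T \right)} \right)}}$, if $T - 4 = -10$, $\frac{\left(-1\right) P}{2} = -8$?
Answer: $\frac{1}{330} \approx 0.0030303$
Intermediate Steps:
$P = 16$ ($P = \left(-2\right) \left(-8\right) = 16$)
$T = -6$ ($T = 4 - 10 = -6$)
$O{\left(w \right)} = -16 + w$ ($O{\left(w \right)} = w - 16 = -16 + w$)
$j{\left(u \right)} = u \left(7 + u\right)$
$\frac{1}{j{\left(O{\left(T \right)} \right)}} = \frac{1}{\left(-16 - 6\right) \left(7 - 22\right)} = \frac{1}{\left(-22\right) \left(7 - 22\right)} = \frac{1}{\left(-22\right) \left(-15\right)} = \frac{1}{330}$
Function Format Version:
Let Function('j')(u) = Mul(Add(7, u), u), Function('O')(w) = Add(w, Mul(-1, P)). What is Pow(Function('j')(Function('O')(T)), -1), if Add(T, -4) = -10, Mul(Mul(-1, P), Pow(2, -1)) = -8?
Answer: Rational(1, 330) ≈ 0.0030303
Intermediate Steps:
P = 16 (P = Mul(-2, -8) = 16)
T = -6 (T = Add(4, -10) = -6)
Function('O')(w) = Add(-16, w) (Function('O')(w) = Add(w, Mul(-1, 16)) = Add(w, -16) = Add(-16, w))
Function('j')(u) = Mul(u, Add(7, u))
Pow(Function('j')(Function('O')(T)), -1) = Pow(Mul(Add(-16, -6), Add(7, Add(-16, -6))), -1) = Pow(Mul(-22, Add(7, -22)), -1) = Pow(Mul(-22, -15), -1) = Pow(330, -1) = Rational(1, 330)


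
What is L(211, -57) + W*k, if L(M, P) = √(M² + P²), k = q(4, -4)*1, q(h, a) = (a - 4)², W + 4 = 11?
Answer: 448 + √47770 ≈ 666.56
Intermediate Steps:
W = 7 (W = -4 + 11 = 7)
q(h, a) = (-4 + a)²
k = 64 (k = (-4 - 4)²*1 = (-8)²*1 = 64*1 = 64)
L(211, -57) + W*k = √(211² + (-57)²) + 7*64 = √(44521 + 3249) + 448 = √47770 + 448 = 448 + √47770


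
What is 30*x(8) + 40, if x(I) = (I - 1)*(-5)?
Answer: -1010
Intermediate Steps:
x(I) = 5 - 5*I (x(I) = (-1 + I)*(-5) = 5 - 5*I)
30*x(8) + 40 = 30*(5 - 5*8) + 40 = 30*(5 - 40) + 40 = 30*(-35) + 40 = -1050 + 40 = -1010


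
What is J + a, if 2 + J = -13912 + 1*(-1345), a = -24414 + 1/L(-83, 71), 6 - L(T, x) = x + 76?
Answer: -5593894/141 ≈ -39673.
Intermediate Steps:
L(T, x) = -70 - x (L(T, x) = 6 - (x + 76) = 6 - (76 + x) = 6 + (-76 - x) = -70 - x)
a = -3442375/141 (a = -24414 + 1/(-70 - 1*71) = -24414 + 1/(-70 - 71) = -24414 + 1/(-141) = -24414 - 1/141 = -3442375/141 ≈ -24414.)
J = -15259 (J = -2 + (-13912 + 1*(-1345)) = -2 + (-13912 - 1345) = -2 - 15257 = -15259)
J + a = -15259 - 3442375/141 = -5593894/141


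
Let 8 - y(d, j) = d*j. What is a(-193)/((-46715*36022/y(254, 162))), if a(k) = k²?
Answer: 153242386/168276773 ≈ 0.91066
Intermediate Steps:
y(d, j) = 8 - d*j
a(-193)/((-46715*36022/y(254, 162))) = (-193)²/((-46715*36022/(8 - 1*254*162))) = 37249/((-46715*36022/(8 - 41148))) = 37249/((-46715/((-41140*1/36022)))) = 37249/((-46715/(-20570/18011))) = 37249/((-46715*(-18011/20570))) = 37249/(168276773/4114) = 37249*(4114/168276773) = 153242386/168276773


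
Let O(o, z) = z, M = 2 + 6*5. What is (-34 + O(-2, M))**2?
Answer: 4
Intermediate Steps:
M = 32 (M = 2 + 30 = 32)
(-34 + O(-2, M))**2 = (-34 + 32)**2 = (-2)**2 = 4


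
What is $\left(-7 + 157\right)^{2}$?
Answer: $22500$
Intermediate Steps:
$\left(-7 + 157\right)^{2} = 150^{2} = 22500$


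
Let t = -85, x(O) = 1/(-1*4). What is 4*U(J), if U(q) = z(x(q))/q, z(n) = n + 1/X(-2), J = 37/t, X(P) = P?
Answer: 255/37 ≈ 6.8919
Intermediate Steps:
x(O) = -1/4 (x(O) = 1/(-4) = -1/4)
J = -37/85 (J = 37/(-85) = 37*(-1/85) = -37/85 ≈ -0.43529)
z(n) = -1/2 + n (z(n) = n + 1/(-2) = n - 1/2 = -1/2 + n)
U(q) = -3/(4*q) (U(q) = (-1/2 - 1/4)/q = -3/(4*q))
4*U(J) = 4*(-3/(4*(-37/85))) = 4*(-3/4*(-85/37)) = 4*(255/148) = 255/37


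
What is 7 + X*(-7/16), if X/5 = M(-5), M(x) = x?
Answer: 287/16 ≈ 17.938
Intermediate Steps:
X = -25 (X = 5*(-5) = -25)
7 + X*(-7/16) = 7 - (-175)/16 = 7 - 25*(-7/16) = 7 + 175/16 = 287/16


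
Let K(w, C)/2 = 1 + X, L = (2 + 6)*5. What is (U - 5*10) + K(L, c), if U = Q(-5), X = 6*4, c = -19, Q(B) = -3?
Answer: -3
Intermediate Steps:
X = 24
U = -3
L = 40 (L = 8*5 = 40)
K(w, C) = 50 (K(w, C) = 2*(1 + 24) = 2*25 = 50)
(U - 5*10) + K(L, c) = (-3 - 5*10) + 50 = (-3 - 50) + 50 = -53 + 50 = -3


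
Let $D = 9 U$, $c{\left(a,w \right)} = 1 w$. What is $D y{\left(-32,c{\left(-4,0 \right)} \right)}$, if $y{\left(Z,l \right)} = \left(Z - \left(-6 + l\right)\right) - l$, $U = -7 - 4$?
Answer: $2574$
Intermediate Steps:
$U = -11$ ($U = -7 - 4 = -11$)
$c{\left(a,w \right)} = w$
$D = -99$ ($D = 9 \left(-11\right) = -99$)
$y{\left(Z,l \right)} = 6 + Z - 2 l$ ($y{\left(Z,l \right)} = \left(6 + Z - l\right) - l = 6 + Z - 2 l$)
$D y{\left(-32,c{\left(-4,0 \right)} \right)} = - 99 \left(6 - 32 - 0\right) = - 99 \left(6 - 32 + 0\right) = \left(-99\right) \left(-26\right) = 2574$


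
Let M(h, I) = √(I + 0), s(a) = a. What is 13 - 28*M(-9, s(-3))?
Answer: 13 - 28*I*√3 ≈ 13.0 - 48.497*I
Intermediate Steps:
M(h, I) = √I
13 - 28*M(-9, s(-3)) = 13 - 28*I*√3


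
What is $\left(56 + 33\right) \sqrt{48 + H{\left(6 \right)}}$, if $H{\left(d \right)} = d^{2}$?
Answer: $178 \sqrt{21} \approx 815.7$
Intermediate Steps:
$\left(56 + 33\right) \sqrt{48 + H{\left(6 \right)}} = \left(56 + 33\right) \sqrt{48 + 6^{2}} = 89 \sqrt{48 + 36} = 89 \sqrt{84} = 89 \cdot 2 \sqrt{21} = 178 \sqrt{21}$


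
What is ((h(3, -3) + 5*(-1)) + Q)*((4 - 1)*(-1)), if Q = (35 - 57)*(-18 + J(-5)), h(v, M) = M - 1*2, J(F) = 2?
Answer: -1026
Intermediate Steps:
h(v, M) = -2 + M (h(v, M) = M - 2 = -2 + M)
Q = 352 (Q = (35 - 57)*(-18 + 2) = -22*(-16) = 352)
((h(3, -3) + 5*(-1)) + Q)*((4 - 1)*(-1)) = (((-2 - 3) + 5*(-1)) + 352)*((4 - 1)*(-1)) = ((-5 - 5) + 352)*(3*(-1)) = (-10 + 352)*(-3) = 342*(-3) = -1026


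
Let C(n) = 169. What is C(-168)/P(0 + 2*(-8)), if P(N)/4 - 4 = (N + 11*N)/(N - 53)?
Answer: 299/48 ≈ 6.2292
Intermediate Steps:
P(N) = 16 + 48*N/(-53 + N) (P(N) = 16 + 4*((N + 11*N)/(N - 53)) = 16 + 4*((12*N)/(-53 + N)) = 16 + 4*(12*N/(-53 + N)) = 16 + 48*N/(-53 + N))
C(-168)/P(0 + 2*(-8)) = 169/((16*(-53 + 4*(0 + 2*(-8)))/(-53 + (0 + 2*(-8))))) = 169/((16*(-53 + 4*(0 - 16))/(-53 + (0 - 16)))) = 169/((16*(-53 + 4*(-16))/(-53 - 16))) = 169/((16*(-53 - 64)/(-69))) = 169/((16*(-1/69)*(-117))) = 169/(624/23) = 169*(23/624) = 299/48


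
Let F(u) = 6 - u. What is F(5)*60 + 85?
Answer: 145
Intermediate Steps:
F(5)*60 + 85 = (6 - 1*5)*60 + 85 = (6 - 5)*60 + 85 = 1*60 + 85 = 60 + 85 = 145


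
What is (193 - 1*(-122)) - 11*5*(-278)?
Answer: 15605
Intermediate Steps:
(193 - 1*(-122)) - 11*5*(-278) = (193 + 122) - 55*(-278) = 315 + 15290 = 15605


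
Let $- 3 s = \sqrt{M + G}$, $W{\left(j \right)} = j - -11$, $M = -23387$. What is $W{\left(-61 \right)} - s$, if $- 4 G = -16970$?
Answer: $-50 + \frac{i \sqrt{76578}}{6} \approx -50.0 + 46.121 i$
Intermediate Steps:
$G = \frac{8485}{2}$ ($G = \left(- \frac{1}{4}\right) \left(-16970\right) = \frac{8485}{2} \approx 4242.5$)
$W{\left(j \right)} = 11 + j$ ($W{\left(j \right)} = j + 11 = 11 + j$)
$s = - \frac{i \sqrt{76578}}{6}$ ($s = - \frac{\sqrt{-23387 + \frac{8485}{2}}}{3} = - \frac{\sqrt{- \frac{38289}{2}}}{3} = - \frac{\frac{1}{2} i \sqrt{76578}}{3} = - \frac{i \sqrt{76578}}{6} \approx - 46.121 i$)
$W{\left(-61 \right)} - s = \left(11 - 61\right) - - \frac{i \sqrt{76578}}{6} = -50 + \frac{i \sqrt{76578}}{6}$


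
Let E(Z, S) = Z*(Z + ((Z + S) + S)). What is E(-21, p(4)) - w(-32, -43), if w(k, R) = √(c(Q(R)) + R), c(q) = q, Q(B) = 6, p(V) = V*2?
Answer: 546 - I*√37 ≈ 546.0 - 6.0828*I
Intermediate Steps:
p(V) = 2*V
E(Z, S) = Z*(2*S + 2*Z) (E(Z, S) = Z*(Z + ((S + Z) + S)) = Z*(Z + (Z + 2*S)) = Z*(2*S + 2*Z))
w(k, R) = √(6 + R)
E(-21, p(4)) - w(-32, -43) = 2*(-21)*(2*4 - 21) - √(6 - 43) = 2*(-21)*(8 - 21) - √(-37) = 2*(-21)*(-13) - I*√37 = 546 - I*√37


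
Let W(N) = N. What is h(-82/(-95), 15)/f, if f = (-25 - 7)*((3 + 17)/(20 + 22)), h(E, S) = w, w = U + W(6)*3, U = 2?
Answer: -21/16 ≈ -1.3125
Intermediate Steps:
w = 20 (w = 2 + 6*3 = 2 + 18 = 20)
h(E, S) = 20
f = -320/21 (f = -640/42 = -32*10/21 = -320/21 ≈ -15.238)
h(-82/(-95), 15)/f = 20/(-320/21) = 20*(-21/320) = -21/16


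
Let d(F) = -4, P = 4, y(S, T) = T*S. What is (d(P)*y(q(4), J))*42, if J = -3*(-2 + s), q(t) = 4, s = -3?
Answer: -10080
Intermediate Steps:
J = 15 (J = -3*(-2 - 3) = -3*(-5) = 15)
y(S, T) = S*T
(d(P)*y(q(4), J))*42 = -16*15*42 = -4*60*42 = -240*42 = -10080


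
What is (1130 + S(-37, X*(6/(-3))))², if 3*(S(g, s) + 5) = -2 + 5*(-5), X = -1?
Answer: 1245456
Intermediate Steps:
S(g, s) = -14 (S(g, s) = -5 + (-2 + 5*(-5))/3 = -5 + (-2 - 25)/3 = -5 + (⅓)*(-27) = -5 - 9 = -14)
(1130 + S(-37, X*(6/(-3))))² = (1130 - 14)² = 1116² = 1245456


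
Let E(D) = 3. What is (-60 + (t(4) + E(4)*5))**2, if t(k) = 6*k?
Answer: 441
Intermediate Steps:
(-60 + (t(4) + E(4)*5))**2 = (-60 + (6*4 + 3*5))**2 = (-60 + (24 + 15))**2 = (-60 + 39)**2 = (-21)**2 = 441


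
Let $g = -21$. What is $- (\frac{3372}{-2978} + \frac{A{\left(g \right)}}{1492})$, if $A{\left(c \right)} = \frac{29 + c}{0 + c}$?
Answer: $\frac{13209416}{11663337} \approx 1.1326$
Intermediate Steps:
$A{\left(c \right)} = \frac{29 + c}{c}$
$- (\frac{3372}{-2978} + \frac{A{\left(g \right)}}{1492}) = - (\frac{3372}{-2978} + \frac{\frac{1}{-21} \left(29 - 21\right)}{1492}) = - (3372 \left(- \frac{1}{2978}\right) + \left(- \frac{1}{21}\right) 8 \cdot \frac{1}{1492}) = - (- \frac{1686}{1489} - \frac{2}{7833}) = \left(-1\right) \left(- \frac{13209416}{11663337}\right) = \frac{13209416}{11663337}$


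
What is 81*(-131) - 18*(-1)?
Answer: -10593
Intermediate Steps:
81*(-131) - 18*(-1) = -10611 + 18 = -10593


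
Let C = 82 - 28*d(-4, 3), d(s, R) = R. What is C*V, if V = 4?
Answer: -8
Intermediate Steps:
C = -2 (C = 82 - 28*3 = 82 - 84 = -2)
C*V = -2*4 = -8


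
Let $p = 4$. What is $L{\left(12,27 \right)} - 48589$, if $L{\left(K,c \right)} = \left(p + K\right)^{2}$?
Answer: $-48333$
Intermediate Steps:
$L{\left(K,c \right)} = \left(4 + K\right)^{2}$
$L{\left(12,27 \right)} - 48589 = \left(4 + 12\right)^{2} - 48589 = 16^{2} - 48589 = 256 - 48589 = -48333$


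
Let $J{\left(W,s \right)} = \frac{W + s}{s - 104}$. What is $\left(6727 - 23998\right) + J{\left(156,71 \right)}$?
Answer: $- \frac{570170}{33} \approx -17278.0$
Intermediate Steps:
$J{\left(W,s \right)} = \frac{W + s}{-104 + s}$
$\left(6727 - 23998\right) + J{\left(156,71 \right)} = \left(6727 - 23998\right) + \frac{156 + 71}{-104 + 71} = -17271 + \frac{1}{-33} \cdot 227 = -17271 - \frac{227}{33} = - \frac{570170}{33}$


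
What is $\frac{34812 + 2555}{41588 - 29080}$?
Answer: $\frac{37367}{12508} \approx 2.9874$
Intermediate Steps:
$\frac{34812 + 2555}{41588 - 29080} = \frac{37367}{12508}$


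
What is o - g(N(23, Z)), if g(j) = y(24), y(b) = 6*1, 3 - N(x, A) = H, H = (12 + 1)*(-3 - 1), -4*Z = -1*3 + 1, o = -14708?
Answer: -14714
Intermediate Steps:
Z = 1/2 (Z = -(-1*3 + 1)/4 = -(-3 + 1)/4 = -1/4*(-2) = 1/2 ≈ 0.50000)
H = -52 (H = 13*(-4) = -52)
N(x, A) = 55 (N(x, A) = 3 - 1*(-52) = 3 + 52 = 55)
y(b) = 6
g(j) = 6
o - g(N(23, Z)) = -14708 - 1*6 = -14708 - 6 = -14714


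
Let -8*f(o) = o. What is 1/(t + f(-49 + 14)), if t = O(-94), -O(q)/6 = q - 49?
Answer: 8/6899 ≈ 0.0011596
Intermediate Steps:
O(q) = 294 - 6*q (O(q) = -6*(q - 49) = -6*(-49 + q) = 294 - 6*q)
f(o) = -o/8
t = 858 (t = 294 - 6*(-94) = 294 + 564 = 858)
1/(t + f(-49 + 14)) = 1/(858 - (-49 + 14)/8) = 1/(858 - ⅛*(-35)) = 1/(858 + 35/8) = 1/(6899/8) = 8/6899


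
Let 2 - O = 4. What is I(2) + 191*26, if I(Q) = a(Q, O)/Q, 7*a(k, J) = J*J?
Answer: 34764/7 ≈ 4966.3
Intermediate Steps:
O = -2 (O = 2 - 1*4 = 2 - 4 = -2)
a(k, J) = J**2/7 (a(k, J) = (J*J)/7 = J**2/7)
I(Q) = 4/(7*Q) (I(Q) = ((1/7)*(-2)**2)/Q = ((1/7)*4)/Q = 4/(7*Q))
I(2) + 191*26 = (4/7)/2 + 191*26 = (4/7)*(1/2) + 4966 = 2/7 + 4966 = 34764/7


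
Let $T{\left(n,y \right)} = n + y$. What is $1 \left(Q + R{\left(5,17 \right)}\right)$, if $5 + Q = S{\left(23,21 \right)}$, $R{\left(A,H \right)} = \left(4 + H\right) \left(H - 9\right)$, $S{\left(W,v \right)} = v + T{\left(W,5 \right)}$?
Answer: $212$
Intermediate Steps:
$S{\left(W,v \right)} = 5 + W + v$ ($S{\left(W,v \right)} = v + \left(W + 5\right) = v + \left(5 + W\right) = 5 + W + v$)
$R{\left(A,H \right)} = \left(-9 + H\right) \left(4 + H\right)$ ($R{\left(A,H \right)} = \left(4 + H\right) \left(H - 9\right) = \left(4 + H\right) \left(-9 + H\right) = \left(-9 + H\right) \left(4 + H\right)$)
$Q = 44$ ($Q = -5 + \left(5 + 23 + 21\right) = -5 + 49 = 44$)
$1 \left(Q + R{\left(5,17 \right)}\right) = 1 \left(44 - \left(121 - 289\right)\right) = 1 \left(44 - -168\right) = 1 \left(44 + 168\right) = 1 \cdot 212 = 212$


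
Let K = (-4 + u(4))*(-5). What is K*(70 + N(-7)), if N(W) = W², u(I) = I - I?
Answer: 2380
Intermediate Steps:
u(I) = 0
K = 20 (K = (-4 + 0)*(-5) = -4*(-5) = 20)
K*(70 + N(-7)) = 20*(70 + (-7)²) = 20*(70 + 49) = 20*119 = 2380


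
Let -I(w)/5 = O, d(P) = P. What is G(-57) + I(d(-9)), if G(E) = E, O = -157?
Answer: 728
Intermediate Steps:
I(w) = 785 (I(w) = -5*(-157) = 785)
G(-57) + I(d(-9)) = -57 + 785 = 728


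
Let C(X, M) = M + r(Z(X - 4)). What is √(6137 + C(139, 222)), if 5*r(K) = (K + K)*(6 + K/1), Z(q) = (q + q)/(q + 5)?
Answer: √31189070/70 ≈ 79.782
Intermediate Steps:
Z(q) = 2*q/(5 + q) (Z(q) = (2*q)/(5 + q) = 2*q/(5 + q))
r(K) = 2*K*(6 + K)/5 (r(K) = ((K + K)*(6 + K/1))/5 = ((2*K)*(6 + K*1))/5 = ((2*K)*(6 + K))/5 = (2*K*(6 + K))/5 = 2*K*(6 + K)/5)
C(X, M) = M + 4*(-4 + X)*(6 + 2*(-4 + X)/(1 + X))/(5*(1 + X)) (C(X, M) = M + 2*(2*(X - 4)/(5 + (X - 4)))*(6 + 2*(X - 4)/(5 + (X - 4)))/5 = M + 2*(2*(-4 + X)/(5 + (-4 + X)))*(6 + 2*(-4 + X)/(5 + (-4 + X)))/5 = M + 2*(2*(-4 + X)/(1 + X))*(6 + 2*(-4 + X)/(1 + X))/5 = M + 4*(-4 + X)*(6 + 2*(-4 + X)/(1 + X))/(5*(1 + X)))
√(6137 + C(139, 222)) = √(6137 + (222*(1 + 139)² + 8*(-1 + 4*139)*(-4 + 139)/5)/(1 + 139)²) = √(6137 + (222*140² + (8/5)*(-1 + 556)*135)/140²) = √(6137 + (222*19600 + (8/5)*555*135)/19600) = √(6137 + (4351200 + 119880)/19600) = √(6137 + (1/19600)*4471080) = √(6137 + 111777/490) = √(3118907/490) = √31189070/70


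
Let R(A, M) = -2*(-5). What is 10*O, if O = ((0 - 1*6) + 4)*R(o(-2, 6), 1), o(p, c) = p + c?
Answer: -200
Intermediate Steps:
o(p, c) = c + p
R(A, M) = 10
O = -20 (O = ((0 - 1*6) + 4)*10 = ((0 - 6) + 4)*10 = (-6 + 4)*10 = -2*10 = -20)
10*O = 10*(-20) = -200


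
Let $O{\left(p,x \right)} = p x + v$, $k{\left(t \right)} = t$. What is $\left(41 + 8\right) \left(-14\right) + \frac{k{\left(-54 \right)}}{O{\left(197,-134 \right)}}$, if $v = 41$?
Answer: $- \frac{18080848}{26357} \approx -686.0$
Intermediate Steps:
$O{\left(p,x \right)} = 41 + p x$ ($O{\left(p,x \right)} = p x + 41 = 41 + p x$)
$\left(41 + 8\right) \left(-14\right) + \frac{k{\left(-54 \right)}}{O{\left(197,-134 \right)}} = \left(41 + 8\right) \left(-14\right) - \frac{54}{41 + 197 \left(-134\right)} = 49 \left(-14\right) - \frac{54}{41 - 26398} = -686 - \frac{54}{-26357} = -686 - - \frac{54}{26357} = -686 + \frac{54}{26357} = - \frac{18080848}{26357}$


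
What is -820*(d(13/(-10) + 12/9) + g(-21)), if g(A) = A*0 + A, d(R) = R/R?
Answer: 16400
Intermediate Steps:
d(R) = 1
g(A) = A (g(A) = 0 + A = A)
-820*(d(13/(-10) + 12/9) + g(-21)) = -820*(1 - 21) = -820*(-20) = 16400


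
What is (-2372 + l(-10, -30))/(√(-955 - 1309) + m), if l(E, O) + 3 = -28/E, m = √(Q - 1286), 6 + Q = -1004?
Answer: 11861*I/(10*(√566 + √574)) ≈ 24.84*I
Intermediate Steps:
Q = -1010 (Q = -6 - 1004 = -1010)
m = 2*I*√574 (m = √(-1010 - 1286) = √(-2296) = 2*I*√574 ≈ 47.917*I)
l(E, O) = -3 - 28/E
(-2372 + l(-10, -30))/(√(-955 - 1309) + m) = (-2372 + (-3 - 28/(-10)))/(√(-955 - 1309) + 2*I*√574) = (-2372 + (-3 - 28*(-⅒)))/(√(-2264) + 2*I*√574) = (-2372 + (-3 + 14/5))/(2*I*√566 + 2*I*√574) = (-2372 - ⅕)/(2*I*√566 + 2*I*√574) = -11861/(5*(2*I*√566 + 2*I*√574))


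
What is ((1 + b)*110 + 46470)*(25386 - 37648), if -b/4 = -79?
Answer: -997391080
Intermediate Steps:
b = 316 (b = -4*(-79) = 316)
((1 + b)*110 + 46470)*(25386 - 37648) = ((1 + 316)*110 + 46470)*(25386 - 37648) = (317*110 + 46470)*(-12262) = (34870 + 46470)*(-12262) = 81340*(-12262) = -997391080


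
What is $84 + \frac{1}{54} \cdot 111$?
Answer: $\frac{1549}{18} \approx 86.056$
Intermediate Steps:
$84 + \frac{1}{54} \cdot 111 = 84 + \frac{37}{18} = \frac{1549}{18}$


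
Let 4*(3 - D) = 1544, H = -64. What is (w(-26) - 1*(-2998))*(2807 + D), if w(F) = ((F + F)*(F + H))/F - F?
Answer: 6893856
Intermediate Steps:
D = -383 (D = 3 - ¼*1544 = 3 - 386 = -383)
w(F) = -128 + F (w(F) = ((F + F)*(F - 64))/F - F = ((2*F)*(-64 + F))/F - F = (2*F*(-64 + F))/F - F = (-128 + 2*F) - F = -128 + F)
(w(-26) - 1*(-2998))*(2807 + D) = ((-128 - 26) - 1*(-2998))*(2807 - 383) = (-154 + 2998)*2424 = 2844*2424 = 6893856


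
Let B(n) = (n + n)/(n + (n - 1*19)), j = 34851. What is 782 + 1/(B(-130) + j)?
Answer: 7603925077/9723689 ≈ 782.00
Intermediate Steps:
B(n) = 2*n/(-19 + 2*n) (B(n) = (2*n)/(n + (n - 19)) = (2*n)/(n + (-19 + n)) = (2*n)/(-19 + 2*n) = 2*n/(-19 + 2*n))
782 + 1/(B(-130) + j) = 782 + 1/(2*(-130)/(-19 + 2*(-130)) + 34851) = 782 + 1/(2*(-130)/(-19 - 260) + 34851) = 782 + 1/(2*(-130)/(-279) + 34851) = 782 + 1/(2*(-130)*(-1/279) + 34851) = 782 + 1/(260/279 + 34851) = 782 + 1/(9723689/279) = 782 + 279/9723689 = 7603925077/9723689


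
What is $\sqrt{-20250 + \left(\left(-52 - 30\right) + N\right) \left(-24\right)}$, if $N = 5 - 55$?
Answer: $3 i \sqrt{1898} \approx 130.7 i$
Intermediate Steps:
$N = -50$
$\sqrt{-20250 + \left(\left(-52 - 30\right) + N\right) \left(-24\right)} = \sqrt{-20250 + \left(\left(-52 - 30\right) - 50\right) \left(-24\right)} = \sqrt{-20250 + \left(-82 - 50\right) \left(-24\right)} = \sqrt{-20250 - -3168} = \sqrt{-20250 + 3168} = \sqrt{-17082} = 3 i \sqrt{1898}$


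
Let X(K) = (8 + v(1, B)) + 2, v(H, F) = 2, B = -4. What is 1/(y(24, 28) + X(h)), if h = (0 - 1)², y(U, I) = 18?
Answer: 1/30 ≈ 0.033333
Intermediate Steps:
h = 1 (h = (-1)² = 1)
X(K) = 12 (X(K) = (8 + 2) + 2 = 10 + 2 = 12)
1/(y(24, 28) + X(h)) = 1/(18 + 12) = 1/30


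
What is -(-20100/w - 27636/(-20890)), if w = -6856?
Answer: -76170177/17902730 ≈ -4.2547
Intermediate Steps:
-(-20100/w - 27636/(-20890)) = -(-20100/(-6856) - 27636/(-20890)) = -(-20100*(-1/6856) - 27636*(-1/20890)) = -(5025/1714 + 13818/10445) = -1*76170177/17902730 = -76170177/17902730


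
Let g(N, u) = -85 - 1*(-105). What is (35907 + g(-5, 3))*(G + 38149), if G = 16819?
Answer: 1974835336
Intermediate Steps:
g(N, u) = 20 (g(N, u) = -85 + 105 = 20)
(35907 + g(-5, 3))*(G + 38149) = (35907 + 20)*(16819 + 38149) = 35927*54968 = 1974835336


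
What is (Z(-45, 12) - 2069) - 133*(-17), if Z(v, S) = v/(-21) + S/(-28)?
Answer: 1356/7 ≈ 193.71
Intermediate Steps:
Z(v, S) = -v/21 - S/28 (Z(v, S) = v*(-1/21) + S*(-1/28) = -v/21 - S/28)
(Z(-45, 12) - 2069) - 133*(-17) = ((-1/21*(-45) - 1/28*12) - 2069) - 133*(-17) = ((15/7 - 3/7) - 2069) + 2261 = (12/7 - 2069) + 2261 = -14471/7 + 2261 = 1356/7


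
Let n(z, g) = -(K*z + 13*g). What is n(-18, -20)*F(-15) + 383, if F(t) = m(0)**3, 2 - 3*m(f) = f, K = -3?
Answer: 11989/27 ≈ 444.04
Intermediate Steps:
m(f) = 2/3 - f/3
n(z, g) = -13*g + 3*z (n(z, g) = -(-3*z + 13*g) = -13*g + 3*z)
F(t) = 8/27 (F(t) = (2/3 - 1/3*0)**3 = (2/3 + 0)**3 = (2/3)**3 = 8/27)
n(-18, -20)*F(-15) + 383 = (-13*(-20) + 3*(-18))*(8/27) + 383 = (260 - 54)*(8/27) + 383 = 206*(8/27) + 383 = 1648/27 + 383 = 11989/27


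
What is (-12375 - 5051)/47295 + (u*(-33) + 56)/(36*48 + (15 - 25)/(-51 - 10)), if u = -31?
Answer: 1275895537/4985744310 ≈ 0.25591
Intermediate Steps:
(-12375 - 5051)/47295 + (u*(-33) + 56)/(36*48 + (15 - 25)/(-51 - 10)) = (-12375 - 5051)/47295 + (-31*(-33) + 56)/(36*48 + (15 - 25)/(-51 - 10)) = -17426*1/47295 + (1023 + 56)/(1728 - 10/(-61)) = -17426/47295 + 1079/(1728 - 10*(-1/61)) = -17426/47295 + 1079/(1728 + 10/61) = -17426/47295 + 1079/(105418/61) = -17426/47295 + 1079*(61/105418) = -17426/47295 + 65819/105418 = 1275895537/4985744310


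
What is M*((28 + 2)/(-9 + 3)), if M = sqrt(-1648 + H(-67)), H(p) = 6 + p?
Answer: -5*I*sqrt(1709) ≈ -206.7*I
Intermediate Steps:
M = I*sqrt(1709) (M = sqrt(-1648 + (6 - 67)) = sqrt(-1648 - 61) = sqrt(-1709) = I*sqrt(1709) ≈ 41.34*I)
M*((28 + 2)/(-9 + 3)) = (I*sqrt(1709))*((28 + 2)/(-9 + 3)) = (I*sqrt(1709))*(30/(-6)) = (I*sqrt(1709))*(30*(-1/6)) = (I*sqrt(1709))*(-5) = -5*I*sqrt(1709)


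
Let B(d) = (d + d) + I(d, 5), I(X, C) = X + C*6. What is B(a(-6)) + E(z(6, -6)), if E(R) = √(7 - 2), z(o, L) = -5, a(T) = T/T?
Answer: 33 + √5 ≈ 35.236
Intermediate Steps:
a(T) = 1
I(X, C) = X + 6*C
E(R) = √5
B(d) = 30 + 3*d (B(d) = (d + d) + (d + 6*5) = 2*d + (d + 30) = 2*d + (30 + d) = 30 + 3*d)
B(a(-6)) + E(z(6, -6)) = (30 + 3*1) + √5 = (30 + 3) + √5 = 33 + √5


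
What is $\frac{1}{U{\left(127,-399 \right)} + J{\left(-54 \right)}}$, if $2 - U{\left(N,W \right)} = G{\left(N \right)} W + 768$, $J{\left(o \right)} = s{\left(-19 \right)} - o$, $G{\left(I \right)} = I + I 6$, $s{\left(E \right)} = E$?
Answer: $\frac{1}{353980} \approx 2.825 \cdot 10^{-6}$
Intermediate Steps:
$G{\left(I \right)} = 7 I$ ($G{\left(I \right)} = I + 6 I = 7 I$)
$J{\left(o \right)} = -19 - o$
$U{\left(N,W \right)} = -766 - 7 N W$ ($U{\left(N,W \right)} = 2 - \left(7 N W + 768\right) = 2 - \left(768 + 7 N W\right) = -766 - 7 N W$)
$\frac{1}{U{\left(127,-399 \right)} + J{\left(-54 \right)}} = \frac{1}{\left(-766 - 889 \left(-399\right)\right) - -35} = \frac{1}{\left(-766 + 354711\right) + \left(-19 + 54\right)} = \frac{1}{353945 + 35} = \frac{1}{353980}$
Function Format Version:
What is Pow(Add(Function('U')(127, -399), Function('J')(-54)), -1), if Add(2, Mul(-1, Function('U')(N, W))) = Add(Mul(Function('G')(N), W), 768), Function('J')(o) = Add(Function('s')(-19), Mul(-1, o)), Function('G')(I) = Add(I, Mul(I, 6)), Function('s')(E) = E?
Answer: Rational(1, 353980) ≈ 2.8250e-6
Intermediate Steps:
Function('G')(I) = Mul(7, I) (Function('G')(I) = Add(I, Mul(6, I)) = Mul(7, I))
Function('J')(o) = Add(-19, Mul(-1, o))
Function('U')(N, W) = Add(-766, Mul(-7, N, W)) (Function('U')(N, W) = Add(2, Mul(-1, Add(Mul(Mul(7, N), W), 768))) = Add(2, Mul(-1, Add(Mul(7, N, W), 768))) = Add(2, Mul(-1, Add(768, Mul(7, N, W)))) = Add(2, Add(-768, Mul(-7, N, W))) = Add(-766, Mul(-7, N, W)))
Pow(Add(Function('U')(127, -399), Function('J')(-54)), -1) = Pow(Add(Add(-766, Mul(-7, 127, -399)), Add(-19, Mul(-1, -54))), -1) = Pow(Add(Add(-766, 354711), Add(-19, 54)), -1) = Pow(Add(353945, 35), -1) = Pow(353980, -1) = Rational(1, 353980)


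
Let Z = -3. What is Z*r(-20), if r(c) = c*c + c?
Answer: -1140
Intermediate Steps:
r(c) = c + c**2 (r(c) = c**2 + c = c + c**2)
Z*r(-20) = -(-60)*(1 - 20) = -(-60)*(-19) = -3*380 = -1140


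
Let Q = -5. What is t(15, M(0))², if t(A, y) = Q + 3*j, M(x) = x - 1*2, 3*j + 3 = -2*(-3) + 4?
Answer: 4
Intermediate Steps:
j = 7/3 (j = -1 + (-2*(-3) + 4)/3 = -1 + (6 + 4)/3 = -1 + (⅓)*10 = -1 + 10/3 = 7/3 ≈ 2.3333)
M(x) = -2 + x (M(x) = x - 2 = -2 + x)
t(A, y) = 2 (t(A, y) = -5 + 3*(7/3) = -5 + 7 = 2)
t(15, M(0))² = 2² = 4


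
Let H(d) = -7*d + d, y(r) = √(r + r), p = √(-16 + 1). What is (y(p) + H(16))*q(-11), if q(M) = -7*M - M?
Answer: -8448 + 88*15^(¼)*(1 + I) ≈ -8274.8 + 173.18*I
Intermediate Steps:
q(M) = -8*M
p = I*√15 (p = √(-15) = I*√15 ≈ 3.873*I)
y(r) = √2*√r (y(r) = √(2*r) = √2*√r)
H(d) = -6*d
(y(p) + H(16))*q(-11) = (√2*√(I*√15) - 6*16)*(-8*(-11)) = (√2*(15^(¼)*√I) - 96)*88 = (√2*15^(¼)*√I - 96)*88 = (-96 + √2*15^(¼)*√I)*88 = -8448 + 88*√2*15^(¼)*√I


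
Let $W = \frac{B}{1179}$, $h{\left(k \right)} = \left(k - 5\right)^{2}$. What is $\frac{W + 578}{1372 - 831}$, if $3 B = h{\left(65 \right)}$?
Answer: $\frac{227554}{212613} \approx 1.0703$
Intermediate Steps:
$h{\left(k \right)} = \left(-5 + k\right)^{2}$
$B = 1200$ ($B = \frac{\left(-5 + 65\right)^{2}}{3} = \frac{60^{2}}{3} = \frac{1}{3} \cdot 3600 = 1200$)
$W = \frac{400}{393}$ ($W = \frac{1200}{1179} = 1200 \cdot \frac{1}{1179} = \frac{400}{393} \approx 1.0178$)
$\frac{W + 578}{1372 - 831} = \frac{\frac{400}{393} + 578}{1372 - 831} = \frac{227554}{393 \cdot 541} = \frac{227554}{393} \cdot \frac{1}{541} = \frac{227554}{212613}$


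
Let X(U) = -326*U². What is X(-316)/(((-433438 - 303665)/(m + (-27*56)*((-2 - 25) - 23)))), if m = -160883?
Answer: -2776222274848/737103 ≈ -3.7664e+6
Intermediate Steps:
X(-316)/(((-433438 - 303665)/(m + (-27*56)*((-2 - 25) - 23)))) = (-326*(-316)²)/(((-433438 - 303665)/(-160883 + (-27*56)*((-2 - 25) - 23)))) = (-326*99856)/((-737103/(-160883 - 1512*(-27 - 23)))) = -32553056/((-737103/(-160883 - 1512*(-50)))) = -32553056/((-737103/(-160883 + 75600))) = -32553056/((-737103/(-85283))) = -32553056/((-737103*(-1/85283))) = -32553056/737103/85283 = -32553056*85283/737103 = -2776222274848/737103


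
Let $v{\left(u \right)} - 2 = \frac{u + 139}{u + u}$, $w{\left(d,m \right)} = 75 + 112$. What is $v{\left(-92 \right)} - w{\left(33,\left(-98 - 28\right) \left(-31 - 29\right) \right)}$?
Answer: $- \frac{34087}{184} \approx -185.26$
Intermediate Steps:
$w{\left(d,m \right)} = 187$
$v{\left(u \right)} = 2 + \frac{139 + u}{2 u}$ ($v{\left(u \right)} = 2 + \frac{u + 139}{u + u} = 2 + \frac{139 + u}{2 u}$)
$v{\left(-92 \right)} - w{\left(33,\left(-98 - 28\right) \left(-31 - 29\right) \right)} = \frac{139 + 5 \left(-92\right)}{2 \left(-92\right)} - 187 = \frac{1}{2} \left(- \frac{1}{92}\right) \left(139 - 460\right) - 187 = \frac{1}{2} \left(- \frac{1}{92}\right) \left(-321\right) - 187 = \frac{321}{184} - 187 = - \frac{34087}{184}$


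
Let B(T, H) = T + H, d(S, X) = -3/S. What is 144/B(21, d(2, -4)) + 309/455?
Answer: 3669/455 ≈ 8.0637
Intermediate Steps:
B(T, H) = H + T
144/B(21, d(2, -4)) + 309/455 = 144/(-3/2 + 21) + 309/455 = 144/(39/2) + 309/455 = 144*(2/39) + 309/455 = 96/13 + 309/455 = 3669/455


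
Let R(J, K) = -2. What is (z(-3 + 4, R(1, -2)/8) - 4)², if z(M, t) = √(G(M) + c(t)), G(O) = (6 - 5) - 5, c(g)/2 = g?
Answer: 23/2 - 12*I*√2 ≈ 11.5 - 16.971*I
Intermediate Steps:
c(g) = 2*g
G(O) = -4 (G(O) = 1 - 5 = -4)
z(M, t) = √(-4 + 2*t)
(z(-3 + 4, R(1, -2)/8) - 4)² = (√(-4 + 2*(-2/8)) - 4)² = (√(-4 + 2*(-2*⅛)) - 4)² = (√(-4 + 2*(-¼)) - 4)² = (√(-4 - ½) - 4)² = (√(-9/2) - 4)² = (3*I*√2/2 - 4)² = (-4 + 3*I*√2/2)²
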